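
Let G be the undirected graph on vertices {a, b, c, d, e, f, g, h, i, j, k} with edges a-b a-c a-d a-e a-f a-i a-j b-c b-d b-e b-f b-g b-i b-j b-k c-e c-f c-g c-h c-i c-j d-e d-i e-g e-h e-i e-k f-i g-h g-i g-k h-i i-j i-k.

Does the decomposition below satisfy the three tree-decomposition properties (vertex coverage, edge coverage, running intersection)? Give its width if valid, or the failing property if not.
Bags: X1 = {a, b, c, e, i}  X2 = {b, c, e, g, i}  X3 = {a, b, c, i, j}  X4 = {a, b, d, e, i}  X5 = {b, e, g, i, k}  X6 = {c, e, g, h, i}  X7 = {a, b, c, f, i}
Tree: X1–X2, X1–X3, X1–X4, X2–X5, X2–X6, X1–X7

Vertex coverage: the bags together contain {a, b, c, d, e, f, g, h, i, j, k}, the full vertex set. Edge coverage: each edge of G has both endpoints in at least one bag. Running intersection: for every vertex, the bags containing it form a connected subtree. All three properties hold, so this is a valid tree decomposition of width max|bag| − 1 = 4, and hence tw(G) ≤ 4.

Yes; width 4.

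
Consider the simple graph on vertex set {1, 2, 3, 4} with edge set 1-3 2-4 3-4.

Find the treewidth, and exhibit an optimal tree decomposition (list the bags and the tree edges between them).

Treewidth 1.
One optimal decomposition is:
Bags: B1 = {2, 4}  B2 = {3, 4}  B3 = {1, 3}
Tree: B1–B2, B2–B3

Every bag has size at most 2, so the width is 2 − 1 = 1 and tw(G) ≤ 1. G has an edge, so its treewidth is at least 1. Combining the bounds, tw(G) = 1.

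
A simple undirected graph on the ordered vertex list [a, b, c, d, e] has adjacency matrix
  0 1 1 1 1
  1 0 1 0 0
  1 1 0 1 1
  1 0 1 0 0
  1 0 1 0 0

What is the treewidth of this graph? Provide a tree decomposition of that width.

Each bag holds 3 vertices, so the decomposition has width 2, which upper-bounds the treewidth. Conversely, {a, c, d} is a clique of size 3, and the vertices of any clique must share a bag in every tree decomposition; so some bag has ≥ 3 vertices and tw(G) ≥ 2. Hence tw(G) = 2 exactly.

Treewidth 2.
One optimal decomposition is:
Bags: B1 = {a, c, e}  B2 = {a, b, c}  B3 = {a, c, d}
Tree: B1–B2, B2–B3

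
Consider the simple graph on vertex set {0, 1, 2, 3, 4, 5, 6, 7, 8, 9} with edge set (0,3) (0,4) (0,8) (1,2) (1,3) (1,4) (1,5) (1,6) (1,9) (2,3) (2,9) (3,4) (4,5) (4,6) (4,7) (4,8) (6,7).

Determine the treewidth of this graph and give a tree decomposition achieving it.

Treewidth 2.
One optimal decomposition is:
Bags: B1 = {1, 2, 3}  B2 = {1, 3, 4}  B3 = {0, 3, 4}  B4 = {1, 4, 6}  B5 = {1, 2, 9}  B6 = {1, 4, 5}  B7 = {0, 4, 8}  B8 = {4, 6, 7}
Tree: B1–B2, B2–B3, B2–B4, B1–B5, B2–B6, B3–B7, B4–B8

The largest bag has 3 vertices, giving width 2; this decomposition certifies tw(G) ≤ 2. Conversely, {1, 2, 9} is a clique of size 3, and the vertices of any clique must share a bag in every tree decomposition; so some bag has ≥ 3 vertices and tw(G) ≥ 2. Therefore the treewidth is 2.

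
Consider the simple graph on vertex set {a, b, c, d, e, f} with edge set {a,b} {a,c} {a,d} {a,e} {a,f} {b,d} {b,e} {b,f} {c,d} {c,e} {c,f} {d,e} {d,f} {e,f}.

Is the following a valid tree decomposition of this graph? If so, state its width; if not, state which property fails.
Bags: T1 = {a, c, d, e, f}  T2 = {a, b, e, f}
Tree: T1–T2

A tree decomposition must satisfy three properties: every vertex lies in some bag; for every edge, both endpoints lie together in some bag; and for every vertex, the bags containing it form a connected subtree. Here edge (d,b) lies in no bag, so the decomposition is invalid.

No — edge (d,b) lies in no bag.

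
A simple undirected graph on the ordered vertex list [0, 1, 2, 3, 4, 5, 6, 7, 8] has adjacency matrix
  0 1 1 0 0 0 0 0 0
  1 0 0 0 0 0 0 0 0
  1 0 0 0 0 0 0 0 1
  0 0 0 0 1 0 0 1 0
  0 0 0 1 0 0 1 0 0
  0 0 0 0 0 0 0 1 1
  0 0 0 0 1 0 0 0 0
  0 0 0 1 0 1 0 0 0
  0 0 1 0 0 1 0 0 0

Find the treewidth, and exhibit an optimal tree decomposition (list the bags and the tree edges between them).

The largest bag has 2 vertices, giving width 1; this decomposition certifies tw(G) ≤ 1. Since G has at least one edge (e.g. 6–4), it is not an edgeless graph, so tw(G) ≥ 1. Therefore the treewidth is 1.

Treewidth 1.
One such decomposition:
Bags: B1 = {4, 6}  B2 = {3, 4}  B3 = {3, 7}  B4 = {5, 7}  B5 = {5, 8}  B6 = {2, 8}  B7 = {0, 2}  B8 = {0, 1}
Tree: B1–B2, B2–B3, B3–B4, B4–B5, B5–B6, B6–B7, B7–B8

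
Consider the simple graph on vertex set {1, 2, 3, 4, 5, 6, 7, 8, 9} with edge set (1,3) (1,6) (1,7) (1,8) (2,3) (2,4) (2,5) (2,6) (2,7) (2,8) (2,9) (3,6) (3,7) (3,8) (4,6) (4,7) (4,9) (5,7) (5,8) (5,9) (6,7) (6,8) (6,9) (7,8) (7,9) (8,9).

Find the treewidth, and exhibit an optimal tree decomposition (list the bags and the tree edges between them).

The largest bag has 5 vertices, giving width 4; this decomposition certifies tw(G) ≤ 4. On the other hand G contains the 5-clique {1, 3, 6, 7, 8}. A clique must lie in a single bag of any decomposition, so no decomposition can have width below 4. Therefore the treewidth is 4.

Treewidth 4.
Bags: B1 = {2, 4, 6, 7, 9}  B2 = {2, 6, 7, 8, 9}  B3 = {2, 5, 7, 8, 9}  B4 = {2, 3, 6, 7, 8}  B5 = {1, 3, 6, 7, 8}
Tree: B1–B2, B2–B3, B2–B4, B4–B5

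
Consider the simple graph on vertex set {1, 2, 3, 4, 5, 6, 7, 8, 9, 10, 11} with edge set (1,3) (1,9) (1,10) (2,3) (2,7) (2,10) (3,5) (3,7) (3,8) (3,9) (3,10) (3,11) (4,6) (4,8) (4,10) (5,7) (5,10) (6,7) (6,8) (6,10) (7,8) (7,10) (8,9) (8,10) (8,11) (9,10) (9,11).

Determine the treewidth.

3

A width-3 tree decomposition is:
Bags: B1 = {3, 7, 8, 10}  B2 = {2, 3, 7, 10}  B3 = {6, 7, 8, 10}  B4 = {3, 5, 7, 10}  B5 = {3, 8, 9, 10}  B6 = {3, 8, 9, 11}  B7 = {4, 6, 8, 10}  B8 = {1, 3, 9, 10}
Tree: B1–B2, B1–B3, B1–B4, B1–B5, B5–B6, B3–B7, B5–B8
Every bag has size at most 4, so the width is 4 − 1 = 3 and tw(G) ≤ 3. For the lower bound, the 4 vertices {1, 3, 9, 10} are pairwise adjacent, and any tree decomposition puts a clique entirely inside one bag — forcing width ≥ 3. Hence tw(G) = 3 exactly.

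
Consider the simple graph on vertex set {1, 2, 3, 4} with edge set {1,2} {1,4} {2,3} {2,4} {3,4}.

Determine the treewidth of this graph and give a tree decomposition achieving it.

Every bag has size at most 3, so the width is 3 − 1 = 2 and tw(G) ≤ 2. Conversely, {1, 2, 4} is a clique of size 3, and the vertices of any clique must share a bag in every tree decomposition; so some bag has ≥ 3 vertices and tw(G) ≥ 2. Hence tw(G) = 2 exactly.

Treewidth 2.
One such decomposition:
Bags: B1 = {2, 3, 4}  B2 = {1, 2, 4}
Tree: B1–B2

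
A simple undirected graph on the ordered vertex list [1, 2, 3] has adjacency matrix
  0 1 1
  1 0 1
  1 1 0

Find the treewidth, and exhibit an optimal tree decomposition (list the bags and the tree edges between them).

Treewidth 2.
Bags: B1 = {1, 2, 3}
Tree: (single bag)

With just one bag of size 3, the width is 3 − 1 = 2, so tw(G) ≤ 2. For the lower bound, the 3 vertices {1, 2, 3} are pairwise adjacent, and any tree decomposition puts a clique entirely inside one bag — forcing width ≥ 2. Therefore the treewidth is 2.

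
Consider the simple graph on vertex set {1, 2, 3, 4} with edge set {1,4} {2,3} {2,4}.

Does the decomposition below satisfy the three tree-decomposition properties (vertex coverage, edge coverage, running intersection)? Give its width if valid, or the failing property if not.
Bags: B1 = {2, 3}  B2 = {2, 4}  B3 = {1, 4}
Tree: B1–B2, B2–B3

Every vertex of G appears in some bag (union = {1, 2, 3, 4}); every edge is covered by a bag; and for each vertex v the set of bags containing v is connected in the bag tree. The decomposition is therefore valid. The largest bag has 2 vertices, so the width is 1.

Yes; width 1.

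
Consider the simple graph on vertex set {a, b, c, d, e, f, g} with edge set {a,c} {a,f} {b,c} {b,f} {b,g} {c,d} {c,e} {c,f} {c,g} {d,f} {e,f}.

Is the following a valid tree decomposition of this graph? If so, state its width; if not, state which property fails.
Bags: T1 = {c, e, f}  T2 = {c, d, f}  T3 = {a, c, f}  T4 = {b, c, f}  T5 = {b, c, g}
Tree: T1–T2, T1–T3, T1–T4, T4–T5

Vertex coverage: the bags together contain {a, b, c, d, e, f, g}, the full vertex set. Edge coverage: each edge of G has both endpoints in at least one bag. Running intersection: for every vertex, the bags containing it form a connected subtree. All three properties hold, so this is a valid tree decomposition of width max|bag| − 1 = 2, and hence tw(G) ≤ 2.

Yes; width 2.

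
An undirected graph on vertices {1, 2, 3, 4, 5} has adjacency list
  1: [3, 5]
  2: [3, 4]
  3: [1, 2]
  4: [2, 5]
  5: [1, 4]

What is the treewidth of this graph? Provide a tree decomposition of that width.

Treewidth 2.
Bags: B1 = {2, 3, 4}  B2 = {3, 4, 5}  B3 = {1, 3, 5}
Tree: B1–B2, B2–B3

Each bag holds 3 vertices, so the decomposition has width 2, which upper-bounds the treewidth. For the lower bound, G contains the cycle 3–2–4–5–1–3, so G is not a forest; only forests have treewidth ≤ 1, hence tw(G) ≥ 2. Hence tw(G) = 2 exactly.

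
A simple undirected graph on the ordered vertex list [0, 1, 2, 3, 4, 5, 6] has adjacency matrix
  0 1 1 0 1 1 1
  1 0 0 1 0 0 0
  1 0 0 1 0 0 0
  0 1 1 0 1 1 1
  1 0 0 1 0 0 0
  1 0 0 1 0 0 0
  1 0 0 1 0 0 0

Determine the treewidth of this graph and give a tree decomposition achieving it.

Each bag holds 3 vertices, so the decomposition has width 2, which upper-bounds the treewidth. Since 0–2–3–5–0 is a cycle in G, G is not acyclic. Forests are exactly the graphs of treewidth ≤ 1, so tw(G) ≥ 2. Combining the bounds, tw(G) = 2.

Treewidth 2.
One such decomposition:
Bags: B1 = {0, 2, 3}  B2 = {0, 3, 5}  B3 = {0, 1, 3}  B4 = {0, 3, 6}  B5 = {0, 3, 4}
Tree: B1–B2, B2–B3, B3–B4, B4–B5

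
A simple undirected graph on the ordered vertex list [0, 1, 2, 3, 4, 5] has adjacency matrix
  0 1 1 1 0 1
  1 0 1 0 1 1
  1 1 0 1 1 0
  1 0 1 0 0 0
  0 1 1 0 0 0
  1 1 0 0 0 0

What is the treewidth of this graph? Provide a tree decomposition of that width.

The largest bag has 3 vertices, giving width 2; this decomposition certifies tw(G) ≤ 2. Conversely, {0, 1, 2} is a clique of size 3, and the vertices of any clique must share a bag in every tree decomposition; so some bag has ≥ 3 vertices and tw(G) ≥ 2. Therefore the treewidth is 2.

Treewidth 2.
One optimal decomposition is:
Bags: B1 = {0, 1, 5}  B2 = {0, 1, 2}  B3 = {0, 2, 3}  B4 = {1, 2, 4}
Tree: B1–B2, B2–B3, B2–B4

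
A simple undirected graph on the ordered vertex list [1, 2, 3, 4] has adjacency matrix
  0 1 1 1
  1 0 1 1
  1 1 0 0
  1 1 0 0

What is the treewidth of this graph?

2

A width-2 tree decomposition is:
Bags: B1 = {1, 2, 3}  B2 = {1, 2, 4}
Tree: B1–B2
Every bag has size at most 3, so the width is 3 − 1 = 2 and tw(G) ≤ 2. For the lower bound, the 3 vertices {1, 2, 3} are pairwise adjacent, and any tree decomposition puts a clique entirely inside one bag — forcing width ≥ 2. Therefore the treewidth is 2.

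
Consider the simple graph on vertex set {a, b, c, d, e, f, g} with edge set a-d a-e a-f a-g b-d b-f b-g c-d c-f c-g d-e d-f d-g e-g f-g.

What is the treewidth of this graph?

3

A width-3 tree decomposition is:
Bags: B1 = {a, d, f, g}  B2 = {b, d, f, g}  B3 = {a, d, e, g}  B4 = {c, d, f, g}
Tree: B1–B2, B1–B3, B2–B4
Each bag holds 4 vertices, so the decomposition has width 3, which upper-bounds the treewidth. For the lower bound, the 4 vertices {a, d, e, g} are pairwise adjacent, and any tree decomposition puts a clique entirely inside one bag — forcing width ≥ 3. Combining the bounds, tw(G) = 3.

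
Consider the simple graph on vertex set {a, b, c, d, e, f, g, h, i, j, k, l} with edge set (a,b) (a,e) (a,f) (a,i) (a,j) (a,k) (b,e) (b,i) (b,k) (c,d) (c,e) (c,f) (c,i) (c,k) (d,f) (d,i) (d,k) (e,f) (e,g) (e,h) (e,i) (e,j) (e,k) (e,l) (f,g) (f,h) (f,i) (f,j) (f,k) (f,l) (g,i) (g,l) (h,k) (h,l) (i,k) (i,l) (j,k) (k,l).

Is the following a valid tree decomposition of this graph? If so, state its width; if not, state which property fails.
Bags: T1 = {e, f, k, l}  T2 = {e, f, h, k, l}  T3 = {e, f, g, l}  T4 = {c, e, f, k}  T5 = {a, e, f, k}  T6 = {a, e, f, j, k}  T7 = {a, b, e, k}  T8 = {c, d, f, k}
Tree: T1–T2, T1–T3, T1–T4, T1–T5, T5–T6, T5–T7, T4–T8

No — vertex i appears in no bag.

A tree decomposition must satisfy three properties: every vertex lies in some bag; for every edge, both endpoints lie together in some bag; and for every vertex, the bags containing it form a connected subtree. Here vertex i appears in no bag, so the decomposition is invalid.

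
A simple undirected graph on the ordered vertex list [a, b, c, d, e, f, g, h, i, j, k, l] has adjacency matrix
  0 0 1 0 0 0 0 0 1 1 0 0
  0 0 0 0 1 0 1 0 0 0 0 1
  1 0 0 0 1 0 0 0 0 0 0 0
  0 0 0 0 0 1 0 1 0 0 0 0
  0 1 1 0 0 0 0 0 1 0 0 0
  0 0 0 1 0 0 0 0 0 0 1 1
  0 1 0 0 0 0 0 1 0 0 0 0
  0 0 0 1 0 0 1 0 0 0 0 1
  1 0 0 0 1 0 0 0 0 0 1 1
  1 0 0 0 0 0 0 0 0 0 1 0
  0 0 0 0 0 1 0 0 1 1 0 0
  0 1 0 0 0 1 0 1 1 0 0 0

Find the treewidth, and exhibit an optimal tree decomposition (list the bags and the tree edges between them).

Treewidth 3.
One optimal decomposition is:
Bags: B1 = {a, c, e, j}  B2 = {a, e, i, j}  B3 = {e, i, j, k}  B4 = {b, e, i, k}  B5 = {b, i, k, l}  B6 = {b, f, k, l}  B7 = {b, f, g, l}  B8 = {f, g, h, l}  B9 = {d, f, g, h}
Tree: B1–B2, B2–B3, B3–B4, B4–B5, B5–B6, B6–B7, B7–B8, B8–B9

Each bag holds 4 vertices, so the decomposition has width 3, which upper-bounds the treewidth. For the lower bound: the 4 vertex sets {a,c,j}, {e}, {i}, {b,f,k,l} are disjoint, each induces a connected subgraph, and every pair is joined by at least one edge of G. Contracting each set to a single vertex therefore yields K_{4} as a minor, and since treewidth is minor-monotone, tw(G) ≥ tw(K_{4}) = 3. Hence tw(G) = 3 exactly.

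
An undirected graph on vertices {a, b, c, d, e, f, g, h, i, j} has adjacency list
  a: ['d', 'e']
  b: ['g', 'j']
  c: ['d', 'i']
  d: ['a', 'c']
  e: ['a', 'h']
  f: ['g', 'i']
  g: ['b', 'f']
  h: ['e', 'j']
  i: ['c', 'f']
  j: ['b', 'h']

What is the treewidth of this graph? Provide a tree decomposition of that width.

Treewidth 2.
One optimal decomposition is:
Bags: B1 = {b, h, j}  B2 = {b, g, h}  B3 = {f, g, h}  B4 = {f, h, i}  B5 = {c, h, i}  B6 = {c, d, h}  B7 = {a, d, h}  B8 = {a, e, h}
Tree: B1–B2, B2–B3, B3–B4, B4–B5, B5–B6, B6–B7, B7–B8

Every bag has size at most 3, so the width is 3 − 1 = 2 and tw(G) ≤ 2. The edges h–j–b–g–f–i–c–d–a–e–h form a cycle, so G is not a tree and its treewidth is at least 2. Combining the bounds, tw(G) = 2.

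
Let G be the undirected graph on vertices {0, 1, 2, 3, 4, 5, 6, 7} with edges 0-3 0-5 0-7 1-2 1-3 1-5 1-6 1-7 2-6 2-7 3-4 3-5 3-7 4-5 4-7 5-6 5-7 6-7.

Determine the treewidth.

A width-3 tree decomposition is:
Bags: B1 = {0, 3, 5, 7}  B2 = {1, 3, 5, 7}  B3 = {3, 4, 5, 7}  B4 = {1, 5, 6, 7}  B5 = {1, 2, 6, 7}
Tree: B1–B2, B1–B3, B2–B4, B4–B5
Every bag has size at most 4, so the width is 4 − 1 = 3 and tw(G) ≤ 3. Conversely, {1, 2, 6, 7} is a clique of size 4, and the vertices of any clique must share a bag in every tree decomposition; so some bag has ≥ 4 vertices and tw(G) ≥ 3. Therefore the treewidth is 3.

3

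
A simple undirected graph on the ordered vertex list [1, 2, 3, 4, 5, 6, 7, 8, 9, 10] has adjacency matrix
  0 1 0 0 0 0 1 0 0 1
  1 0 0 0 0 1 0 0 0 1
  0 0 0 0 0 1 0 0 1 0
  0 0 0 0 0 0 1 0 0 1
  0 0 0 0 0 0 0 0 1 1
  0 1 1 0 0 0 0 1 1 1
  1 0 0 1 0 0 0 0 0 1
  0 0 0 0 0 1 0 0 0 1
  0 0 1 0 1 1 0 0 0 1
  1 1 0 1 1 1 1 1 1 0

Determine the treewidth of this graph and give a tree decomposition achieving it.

Every bag has size at most 3, so the width is 3 − 1 = 2 and tw(G) ≤ 2. On the other hand G contains the 3-clique {1, 2, 10}. A clique must lie in a single bag of any decomposition, so no decomposition can have width below 2. Therefore the treewidth is 2.

Treewidth 2.
One such decomposition:
Bags: B1 = {1, 7, 10}  B2 = {4, 7, 10}  B3 = {1, 2, 10}  B4 = {2, 6, 10}  B5 = {6, 9, 10}  B6 = {5, 9, 10}  B7 = {3, 6, 9}  B8 = {6, 8, 10}
Tree: B1–B2, B1–B3, B3–B4, B4–B5, B5–B6, B5–B7, B5–B8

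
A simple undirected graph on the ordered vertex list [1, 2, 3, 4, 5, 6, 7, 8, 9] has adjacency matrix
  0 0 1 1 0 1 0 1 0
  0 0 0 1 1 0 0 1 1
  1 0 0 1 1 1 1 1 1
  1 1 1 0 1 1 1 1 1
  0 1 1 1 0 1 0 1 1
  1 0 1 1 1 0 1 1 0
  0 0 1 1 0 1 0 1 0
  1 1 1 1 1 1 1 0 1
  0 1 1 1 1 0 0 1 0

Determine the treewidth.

A width-4 tree decomposition is:
Bags: B1 = {3, 4, 5, 6, 8}  B2 = {3, 4, 6, 7, 8}  B3 = {1, 3, 4, 6, 8}  B4 = {3, 4, 5, 8, 9}  B5 = {2, 4, 5, 8, 9}
Tree: B1–B2, B2–B3, B1–B4, B4–B5
Each bag holds 5 vertices, so the decomposition has width 4, which upper-bounds the treewidth. Conversely, {2, 4, 5, 8, 9} is a clique of size 5, and the vertices of any clique must share a bag in every tree decomposition; so some bag has ≥ 5 vertices and tw(G) ≥ 4. Hence tw(G) = 4 exactly.

4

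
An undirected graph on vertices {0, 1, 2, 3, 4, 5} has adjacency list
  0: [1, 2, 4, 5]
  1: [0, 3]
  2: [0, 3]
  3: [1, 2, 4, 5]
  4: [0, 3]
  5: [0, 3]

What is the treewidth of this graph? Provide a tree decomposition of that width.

Treewidth 2.
Bags: B1 = {0, 2, 3}  B2 = {0, 1, 3}  B3 = {0, 3, 5}  B4 = {0, 3, 4}
Tree: B1–B2, B2–B3, B3–B4

Every bag has size at most 3, so the width is 3 − 1 = 2 and tw(G) ≤ 2. Since 2–0–1–3–2 is a cycle in G, G is not acyclic. Forests are exactly the graphs of treewidth ≤ 1, so tw(G) ≥ 2. Hence tw(G) = 2 exactly.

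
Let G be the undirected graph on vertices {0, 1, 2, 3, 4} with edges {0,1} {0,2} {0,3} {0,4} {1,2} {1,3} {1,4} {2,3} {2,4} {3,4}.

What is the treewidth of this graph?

A width-4 tree decomposition is:
Bags: B1 = {0, 1, 2, 3, 4}
Tree: (single bag)
With just one bag of size 5, the width is 5 − 1 = 4, so tw(G) ≤ 4. For the lower bound, the 5 vertices {0, 1, 2, 3, 4} are pairwise adjacent, and any tree decomposition puts a clique entirely inside one bag — forcing width ≥ 4. Combining the bounds, tw(G) = 4.

4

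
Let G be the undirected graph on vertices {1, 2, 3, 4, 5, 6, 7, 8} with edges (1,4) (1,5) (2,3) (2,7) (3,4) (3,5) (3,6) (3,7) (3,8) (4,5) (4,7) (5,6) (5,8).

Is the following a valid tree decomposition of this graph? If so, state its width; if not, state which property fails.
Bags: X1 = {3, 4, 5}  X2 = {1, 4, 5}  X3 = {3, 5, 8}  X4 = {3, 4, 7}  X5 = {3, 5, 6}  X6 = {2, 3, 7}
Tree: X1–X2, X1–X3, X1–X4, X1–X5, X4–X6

Yes; width 2.

Every vertex of G appears in some bag (union = {1, 2, 3, 4, 5, 6, 7, 8}); every edge is covered by a bag; and for each vertex v the set of bags containing v is connected in the bag tree. The decomposition is therefore valid. The largest bag has 3 vertices, so the width is 2.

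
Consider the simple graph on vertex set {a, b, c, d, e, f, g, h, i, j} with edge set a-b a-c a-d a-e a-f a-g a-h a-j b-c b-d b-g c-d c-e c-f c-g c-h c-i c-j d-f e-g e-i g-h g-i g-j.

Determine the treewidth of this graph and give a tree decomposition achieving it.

Treewidth 3.
Bags: B1 = {a, b, c, g}  B2 = {a, c, g, j}  B3 = {a, b, c, d}  B4 = {a, c, d, f}  B5 = {a, c, e, g}  B6 = {a, c, g, h}  B7 = {c, e, g, i}
Tree: B1–B2, B1–B3, B3–B4, B2–B5, B5–B6, B5–B7

Every bag has size at most 4, so the width is 4 − 1 = 3 and tw(G) ≤ 3. For the lower bound, the 4 vertices {a, c, d, f} are pairwise adjacent, and any tree decomposition puts a clique entirely inside one bag — forcing width ≥ 3. Combining the bounds, tw(G) = 3.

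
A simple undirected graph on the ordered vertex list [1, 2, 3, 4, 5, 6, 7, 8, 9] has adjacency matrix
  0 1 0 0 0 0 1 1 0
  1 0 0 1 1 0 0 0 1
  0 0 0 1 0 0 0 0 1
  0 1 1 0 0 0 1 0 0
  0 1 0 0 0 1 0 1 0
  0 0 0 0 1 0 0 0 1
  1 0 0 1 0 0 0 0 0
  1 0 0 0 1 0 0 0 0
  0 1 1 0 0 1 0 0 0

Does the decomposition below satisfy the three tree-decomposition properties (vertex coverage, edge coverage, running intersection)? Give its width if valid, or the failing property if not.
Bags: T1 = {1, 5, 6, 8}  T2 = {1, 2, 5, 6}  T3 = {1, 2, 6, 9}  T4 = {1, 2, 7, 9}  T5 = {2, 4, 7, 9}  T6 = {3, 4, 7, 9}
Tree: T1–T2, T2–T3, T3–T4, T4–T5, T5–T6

Every vertex of G appears in some bag (union = {1, 2, 3, 4, 5, 6, 7, 8, 9}); every edge is covered by a bag; and for each vertex v the set of bags containing v is connected in the bag tree. The decomposition is therefore valid. The largest bag has 4 vertices, so the width is 3.

Yes; width 3.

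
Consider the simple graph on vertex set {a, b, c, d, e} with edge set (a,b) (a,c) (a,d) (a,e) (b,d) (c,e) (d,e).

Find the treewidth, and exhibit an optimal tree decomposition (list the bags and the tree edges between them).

Treewidth 2.
One such decomposition:
Bags: B1 = {a, d, e}  B2 = {a, c, e}  B3 = {a, b, d}
Tree: B1–B2, B1–B3

The largest bag has 3 vertices, giving width 2; this decomposition certifies tw(G) ≤ 2. Conversely, {a, d, e} is a clique of size 3, and the vertices of any clique must share a bag in every tree decomposition; so some bag has ≥ 3 vertices and tw(G) ≥ 2. The upper and lower bounds meet at 2, so that is the treewidth.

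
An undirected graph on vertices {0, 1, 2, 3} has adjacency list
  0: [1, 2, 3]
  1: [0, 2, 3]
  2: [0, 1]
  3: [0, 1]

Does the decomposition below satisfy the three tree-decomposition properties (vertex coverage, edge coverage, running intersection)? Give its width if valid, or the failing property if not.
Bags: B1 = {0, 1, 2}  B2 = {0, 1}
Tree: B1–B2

No — vertex 3 appears in no bag.

A tree decomposition must satisfy three properties: every vertex lies in some bag; for every edge, both endpoints lie together in some bag; and for every vertex, the bags containing it form a connected subtree. Here vertex 3 appears in no bag, so the decomposition is invalid.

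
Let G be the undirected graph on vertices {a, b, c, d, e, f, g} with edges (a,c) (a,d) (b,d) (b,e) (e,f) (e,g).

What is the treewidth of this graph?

1

A width-1 tree decomposition is:
Bags: B1 = {a, d}  B2 = {b, d}  B3 = {b, e}  B4 = {e, f}  B5 = {e, g}  B6 = {a, c}
Tree: B1–B2, B2–B3, B3–B4, B3–B5, B1–B6
The largest bag has 2 vertices, giving width 1; this decomposition certifies tw(G) ≤ 1. G has an edge, so its treewidth is at least 1. The upper and lower bounds meet at 1, so that is the treewidth.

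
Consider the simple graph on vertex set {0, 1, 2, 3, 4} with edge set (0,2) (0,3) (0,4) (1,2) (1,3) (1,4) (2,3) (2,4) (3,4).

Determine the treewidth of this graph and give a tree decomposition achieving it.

Every bag has size at most 4, so the width is 4 − 1 = 3 and tw(G) ≤ 3. Conversely, {0, 2, 3, 4} is a clique of size 4, and the vertices of any clique must share a bag in every tree decomposition; so some bag has ≥ 4 vertices and tw(G) ≥ 3. Therefore the treewidth is 3.

Treewidth 3.
Bags: B1 = {0, 2, 3, 4}  B2 = {1, 2, 3, 4}
Tree: B1–B2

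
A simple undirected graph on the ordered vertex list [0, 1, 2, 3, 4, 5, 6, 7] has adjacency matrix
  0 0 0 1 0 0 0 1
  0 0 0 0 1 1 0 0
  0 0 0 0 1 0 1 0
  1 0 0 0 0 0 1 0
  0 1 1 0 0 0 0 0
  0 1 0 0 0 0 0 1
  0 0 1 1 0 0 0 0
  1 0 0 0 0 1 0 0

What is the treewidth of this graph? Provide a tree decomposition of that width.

Treewidth 2.
Bags: B1 = {1, 5, 7}  B2 = {0, 1, 7}  B3 = {0, 1, 3}  B4 = {1, 3, 6}  B5 = {1, 2, 6}  B6 = {1, 2, 4}
Tree: B1–B2, B2–B3, B3–B4, B4–B5, B5–B6

The largest bag has 3 vertices, giving width 2; this decomposition certifies tw(G) ≤ 2. Since 1–5–7–0–3–6–2–4–1 is a cycle in G, G is not acyclic. Forests are exactly the graphs of treewidth ≤ 1, so tw(G) ≥ 2. The upper and lower bounds meet at 2, so that is the treewidth.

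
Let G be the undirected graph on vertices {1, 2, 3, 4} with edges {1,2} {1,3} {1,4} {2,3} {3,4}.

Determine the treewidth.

2

A width-2 tree decomposition is:
Bags: B1 = {1, 3, 4}  B2 = {1, 2, 3}
Tree: B1–B2
Each bag holds 3 vertices, so the decomposition has width 2, which upper-bounds the treewidth. For the lower bound, the 3 vertices {1, 2, 3} are pairwise adjacent, and any tree decomposition puts a clique entirely inside one bag — forcing width ≥ 2. Combining the bounds, tw(G) = 2.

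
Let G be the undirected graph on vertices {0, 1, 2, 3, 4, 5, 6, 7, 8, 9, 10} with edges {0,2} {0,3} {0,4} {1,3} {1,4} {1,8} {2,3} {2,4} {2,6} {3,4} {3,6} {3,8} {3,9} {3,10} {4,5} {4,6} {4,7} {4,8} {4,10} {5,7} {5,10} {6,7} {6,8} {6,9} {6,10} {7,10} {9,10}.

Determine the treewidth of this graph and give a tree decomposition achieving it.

Treewidth 3.
Bags: B1 = {3, 4, 6, 8}  B2 = {3, 4, 6, 10}  B3 = {3, 6, 9, 10}  B4 = {1, 3, 4, 8}  B5 = {2, 3, 4, 6}  B6 = {0, 2, 3, 4}  B7 = {4, 6, 7, 10}  B8 = {4, 5, 7, 10}
Tree: B1–B2, B2–B3, B1–B4, B1–B5, B5–B6, B2–B7, B7–B8

Every bag has size at most 4, so the width is 4 − 1 = 3 and tw(G) ≤ 3. Conversely, {3, 6, 9, 10} is a clique of size 4, and the vertices of any clique must share a bag in every tree decomposition; so some bag has ≥ 4 vertices and tw(G) ≥ 3. Therefore the treewidth is 3.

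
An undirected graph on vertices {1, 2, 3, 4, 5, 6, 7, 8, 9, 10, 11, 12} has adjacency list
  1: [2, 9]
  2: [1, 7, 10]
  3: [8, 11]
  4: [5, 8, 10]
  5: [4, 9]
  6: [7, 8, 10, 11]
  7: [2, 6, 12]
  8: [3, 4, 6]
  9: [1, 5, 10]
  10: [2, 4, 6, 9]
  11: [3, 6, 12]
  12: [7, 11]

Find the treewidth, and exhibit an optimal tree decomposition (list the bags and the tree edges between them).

Every bag has size at most 4, so the width is 4 − 1 = 3 and tw(G) ≤ 3. For the lower bound: the 4 vertex sets {3,11,12}, {8}, {6}, {2,4,7,10} are disjoint, each induces a connected subgraph, and every pair is joined by at least one edge of G. Contracting each set to a single vertex therefore yields K_{4} as a minor, and since treewidth is minor-monotone, tw(G) ≥ tw(K_{4}) = 3. Combining the bounds, tw(G) = 3.

Treewidth 3.
One optimal decomposition is:
Bags: B1 = {3, 8, 11, 12}  B2 = {6, 8, 11, 12}  B3 = {6, 7, 8, 12}  B4 = {4, 6, 7, 8}  B5 = {4, 6, 7, 10}  B6 = {2, 4, 7, 10}  B7 = {2, 4, 5, 10}  B8 = {2, 5, 9, 10}  B9 = {1, 2, 5, 9}
Tree: B1–B2, B2–B3, B3–B4, B4–B5, B5–B6, B6–B7, B7–B8, B8–B9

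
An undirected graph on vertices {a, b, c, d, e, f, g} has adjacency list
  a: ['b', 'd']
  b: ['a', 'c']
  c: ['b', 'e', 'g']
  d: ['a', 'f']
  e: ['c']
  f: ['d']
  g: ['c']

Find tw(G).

1

A width-1 tree decomposition is:
Bags: B1 = {c, g}  B2 = {b, c}  B3 = {c, e}  B4 = {a, b}  B5 = {a, d}  B6 = {d, f}
Tree: B1–B2, B2–B3, B2–B4, B4–B5, B5–B6
The largest bag has 2 vertices, giving width 1; this decomposition certifies tw(G) ≤ 1. Since G has at least one edge (e.g. g–c), it is not an edgeless graph, so tw(G) ≥ 1. Therefore the treewidth is 1.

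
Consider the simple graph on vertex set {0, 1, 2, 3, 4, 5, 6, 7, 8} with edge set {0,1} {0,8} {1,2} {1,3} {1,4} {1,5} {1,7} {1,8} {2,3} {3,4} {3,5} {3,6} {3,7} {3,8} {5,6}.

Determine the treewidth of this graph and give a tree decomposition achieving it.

Every bag has size at most 3, so the width is 3 − 1 = 2 and tw(G) ≤ 2. On the other hand G contains the 3-clique {0, 1, 8}. A clique must lie in a single bag of any decomposition, so no decomposition can have width below 2. Therefore the treewidth is 2.

Treewidth 2.
One optimal decomposition is:
Bags: B1 = {1, 3, 4}  B2 = {1, 2, 3}  B3 = {1, 3, 5}  B4 = {1, 3, 8}  B5 = {3, 5, 6}  B6 = {1, 3, 7}  B7 = {0, 1, 8}
Tree: B1–B2, B2–B3, B2–B4, B3–B5, B3–B6, B4–B7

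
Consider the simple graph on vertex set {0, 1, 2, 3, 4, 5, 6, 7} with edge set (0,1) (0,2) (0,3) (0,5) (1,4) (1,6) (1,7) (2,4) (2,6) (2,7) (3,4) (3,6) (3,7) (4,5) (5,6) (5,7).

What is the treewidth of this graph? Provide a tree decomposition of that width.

Treewidth 4.
Bags: B1 = {0, 1, 2, 3, 5}  B2 = {1, 2, 3, 5, 7}  B3 = {1, 2, 3, 5, 6}  B4 = {1, 2, 3, 4, 5}
Tree: B1–B2, B2–B3, B3–B4

The largest bag has 5 vertices, giving width 4; this decomposition certifies tw(G) ≤ 4. For the lower bound: the 5 vertex sets {0,2}, {3,7}, {5,6}, {1}, {4} are disjoint, each induces a connected subgraph, and every pair is joined by at least one edge of G. Contracting each set to a single vertex therefore yields K_{5} as a minor, and since treewidth is minor-monotone, tw(G) ≥ tw(K_{5}) = 4. Hence tw(G) = 4 exactly.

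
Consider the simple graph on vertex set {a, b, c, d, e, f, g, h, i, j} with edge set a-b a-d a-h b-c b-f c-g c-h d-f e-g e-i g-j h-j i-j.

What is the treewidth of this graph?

2

A width-2 tree decomposition is:
Bags: B1 = {e, g, i}  B2 = {g, i, j}  B3 = {c, g, j}  B4 = {c, h, j}  B5 = {b, c, h}  B6 = {a, b, h}  B7 = {a, b, f}  B8 = {a, d, f}
Tree: B1–B2, B2–B3, B3–B4, B4–B5, B5–B6, B6–B7, B7–B8
Every bag has size at most 3, so the width is 3 − 1 = 2 and tw(G) ≤ 2. For the lower bound, G contains the cycle e–i–j–g–e, so G is not a forest; only forests have treewidth ≤ 1, hence tw(G) ≥ 2. The upper and lower bounds meet at 2, so that is the treewidth.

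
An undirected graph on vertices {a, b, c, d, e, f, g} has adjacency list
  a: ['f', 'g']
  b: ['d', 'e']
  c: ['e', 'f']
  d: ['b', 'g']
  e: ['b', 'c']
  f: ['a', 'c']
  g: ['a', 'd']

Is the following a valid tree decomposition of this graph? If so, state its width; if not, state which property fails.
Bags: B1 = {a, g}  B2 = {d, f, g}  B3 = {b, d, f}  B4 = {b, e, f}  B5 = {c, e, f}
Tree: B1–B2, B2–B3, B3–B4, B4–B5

A tree decomposition must satisfy three properties: every vertex lies in some bag; for every edge, both endpoints lie together in some bag; and for every vertex, the bags containing it form a connected subtree. Here edge (f,a) lies in no bag, so the decomposition is invalid.

No — edge (f,a) lies in no bag.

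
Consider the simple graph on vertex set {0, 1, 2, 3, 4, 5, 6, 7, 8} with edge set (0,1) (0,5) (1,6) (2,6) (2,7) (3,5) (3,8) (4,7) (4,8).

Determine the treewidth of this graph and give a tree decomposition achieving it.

Treewidth 2.
Bags: B1 = {0, 1, 6}  B2 = {0, 5, 6}  B3 = {3, 5, 6}  B4 = {3, 6, 8}  B5 = {4, 6, 8}  B6 = {4, 6, 7}  B7 = {2, 6, 7}
Tree: B1–B2, B2–B3, B3–B4, B4–B5, B5–B6, B6–B7

Every bag has size at most 3, so the width is 3 − 1 = 2 and tw(G) ≤ 2. The edges 6–1–0–5–3–8–4–7–2–6 form a cycle, so G is not a tree and its treewidth is at least 2. The upper and lower bounds meet at 2, so that is the treewidth.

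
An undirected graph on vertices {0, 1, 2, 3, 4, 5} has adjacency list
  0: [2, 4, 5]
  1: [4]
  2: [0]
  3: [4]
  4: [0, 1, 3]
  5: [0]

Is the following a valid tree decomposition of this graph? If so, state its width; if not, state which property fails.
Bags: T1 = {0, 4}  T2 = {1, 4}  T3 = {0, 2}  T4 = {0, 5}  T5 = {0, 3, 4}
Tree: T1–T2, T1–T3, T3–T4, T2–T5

No — bags containing vertex 0 are not connected in the tree.

A tree decomposition must satisfy three properties: every vertex lies in some bag; for every edge, both endpoints lie together in some bag; and for every vertex, the bags containing it form a connected subtree. Here bags containing vertex 0 are not connected in the tree, so the decomposition is invalid.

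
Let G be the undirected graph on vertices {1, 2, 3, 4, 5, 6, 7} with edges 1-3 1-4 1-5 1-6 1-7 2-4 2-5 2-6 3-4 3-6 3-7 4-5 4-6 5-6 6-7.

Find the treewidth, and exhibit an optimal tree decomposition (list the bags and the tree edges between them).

Treewidth 3.
One such decomposition:
Bags: B1 = {1, 3, 4, 6}  B2 = {1, 4, 5, 6}  B3 = {1, 3, 6, 7}  B4 = {2, 4, 5, 6}
Tree: B1–B2, B1–B3, B2–B4

The largest bag has 4 vertices, giving width 3; this decomposition certifies tw(G) ≤ 3. Conversely, {1, 3, 4, 6} is a clique of size 4, and the vertices of any clique must share a bag in every tree decomposition; so some bag has ≥ 4 vertices and tw(G) ≥ 3. The upper and lower bounds meet at 3, so that is the treewidth.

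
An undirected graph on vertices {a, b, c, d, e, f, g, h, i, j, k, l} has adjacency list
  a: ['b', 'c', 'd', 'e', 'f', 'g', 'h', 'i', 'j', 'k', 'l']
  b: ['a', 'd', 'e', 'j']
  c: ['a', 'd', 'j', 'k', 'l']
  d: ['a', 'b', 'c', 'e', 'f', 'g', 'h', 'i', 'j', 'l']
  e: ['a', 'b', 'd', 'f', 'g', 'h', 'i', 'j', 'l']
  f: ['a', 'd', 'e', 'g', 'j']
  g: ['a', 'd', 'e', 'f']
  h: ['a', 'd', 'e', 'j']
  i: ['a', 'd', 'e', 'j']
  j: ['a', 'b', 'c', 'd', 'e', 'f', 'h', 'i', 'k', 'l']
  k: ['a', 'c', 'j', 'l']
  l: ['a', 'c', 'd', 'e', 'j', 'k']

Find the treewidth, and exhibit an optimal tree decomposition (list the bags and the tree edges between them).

Each bag holds 5 vertices, so the decomposition has width 4, which upper-bounds the treewidth. For the lower bound, the 5 vertices {a, d, e, f, g} are pairwise adjacent, and any tree decomposition puts a clique entirely inside one bag — forcing width ≥ 4. Combining the bounds, tw(G) = 4.

Treewidth 4.
Bags: B1 = {a, d, e, h, j}  B2 = {a, d, e, f, j}  B3 = {a, d, e, i, j}  B4 = {a, d, e, f, g}  B5 = {a, d, e, j, l}  B6 = {a, c, d, j, l}  B7 = {a, b, d, e, j}  B8 = {a, c, j, k, l}
Tree: B1–B2, B1–B3, B2–B4, B1–B5, B5–B6, B1–B7, B6–B8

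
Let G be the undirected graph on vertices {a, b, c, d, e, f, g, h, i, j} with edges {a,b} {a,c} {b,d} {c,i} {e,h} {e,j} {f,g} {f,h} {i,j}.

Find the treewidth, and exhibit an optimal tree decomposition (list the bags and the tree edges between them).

Every bag has size at most 2, so the width is 2 − 1 = 1 and tw(G) ≤ 1. G has an edge, so its treewidth is at least 1. Therefore the treewidth is 1.

Treewidth 1.
One optimal decomposition is:
Bags: B1 = {b, d}  B2 = {a, b}  B3 = {a, c}  B4 = {c, i}  B5 = {i, j}  B6 = {e, j}  B7 = {e, h}  B8 = {f, h}  B9 = {f, g}
Tree: B1–B2, B2–B3, B3–B4, B4–B5, B5–B6, B6–B7, B7–B8, B8–B9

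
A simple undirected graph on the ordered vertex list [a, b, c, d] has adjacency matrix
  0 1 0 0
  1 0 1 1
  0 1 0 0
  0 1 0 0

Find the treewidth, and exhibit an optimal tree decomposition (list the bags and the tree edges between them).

Treewidth 1.
One optimal decomposition is:
Bags: B1 = {a, b}  B2 = {b, d}  B3 = {b, c}
Tree: B1–B2, B1–B3

Each bag holds 2 vertices, so the decomposition has width 1, which upper-bounds the treewidth. G has an edge, so its treewidth is at least 1. Therefore the treewidth is 1.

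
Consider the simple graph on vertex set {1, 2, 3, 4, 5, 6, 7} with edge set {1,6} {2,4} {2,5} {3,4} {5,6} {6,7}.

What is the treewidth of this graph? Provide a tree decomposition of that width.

Treewidth 1.
One optimal decomposition is:
Bags: B1 = {2, 5}  B2 = {2, 4}  B3 = {5, 6}  B4 = {3, 4}  B5 = {1, 6}  B6 = {6, 7}
Tree: B1–B2, B1–B3, B2–B4, B3–B5, B5–B6

Each bag holds 2 vertices, so the decomposition has width 1, which upper-bounds the treewidth. Any graph with an edge has treewidth ≥ 1, and G has the edge 5–2. Combining the bounds, tw(G) = 1.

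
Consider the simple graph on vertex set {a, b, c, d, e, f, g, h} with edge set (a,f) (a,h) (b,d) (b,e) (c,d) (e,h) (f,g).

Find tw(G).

A width-1 tree decomposition is:
Bags: B1 = {f, g}  B2 = {a, f}  B3 = {a, h}  B4 = {e, h}  B5 = {b, e}  B6 = {b, d}  B7 = {c, d}
Tree: B1–B2, B2–B3, B3–B4, B4–B5, B5–B6, B6–B7
Each bag holds 2 vertices, so the decomposition has width 1, which upper-bounds the treewidth. Since G has at least one edge (e.g. g–f), it is not an edgeless graph, so tw(G) ≥ 1. The upper and lower bounds meet at 1, so that is the treewidth.

1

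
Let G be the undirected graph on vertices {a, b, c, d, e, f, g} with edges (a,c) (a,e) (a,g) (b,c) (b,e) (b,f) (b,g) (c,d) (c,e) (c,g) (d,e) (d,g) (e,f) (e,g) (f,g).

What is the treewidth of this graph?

A width-3 tree decomposition is:
Bags: B1 = {b, c, e, g}  B2 = {c, d, e, g}  B3 = {a, c, e, g}  B4 = {b, e, f, g}
Tree: B1–B2, B2–B3, B1–B4
Every bag has size at most 4, so the width is 4 − 1 = 3 and tw(G) ≤ 3. Conversely, {c, d, e, g} is a clique of size 4, and the vertices of any clique must share a bag in every tree decomposition; so some bag has ≥ 4 vertices and tw(G) ≥ 3. Combining the bounds, tw(G) = 3.

3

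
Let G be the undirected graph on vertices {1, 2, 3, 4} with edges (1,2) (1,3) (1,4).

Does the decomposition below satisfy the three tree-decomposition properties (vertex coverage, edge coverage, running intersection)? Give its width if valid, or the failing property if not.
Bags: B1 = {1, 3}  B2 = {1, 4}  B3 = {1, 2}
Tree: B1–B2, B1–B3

Yes; width 1.

Vertex coverage: the bags together contain {1, 2, 3, 4}, the full vertex set. Edge coverage: each edge of G has both endpoints in at least one bag. Running intersection: for every vertex, the bags containing it form a connected subtree. All three properties hold, so this is a valid tree decomposition of width max|bag| − 1 = 1, and hence tw(G) ≤ 1.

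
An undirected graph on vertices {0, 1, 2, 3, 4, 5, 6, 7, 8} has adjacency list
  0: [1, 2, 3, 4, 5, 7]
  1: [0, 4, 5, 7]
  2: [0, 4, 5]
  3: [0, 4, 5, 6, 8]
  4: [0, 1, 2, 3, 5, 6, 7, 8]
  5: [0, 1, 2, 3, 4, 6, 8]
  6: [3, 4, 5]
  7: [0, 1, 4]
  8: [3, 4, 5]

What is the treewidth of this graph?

A width-3 tree decomposition is:
Bags: B1 = {0, 1, 4, 5}  B2 = {0, 3, 4, 5}  B3 = {3, 4, 5, 8}  B4 = {0, 1, 4, 7}  B5 = {3, 4, 5, 6}  B6 = {0, 2, 4, 5}
Tree: B1–B2, B2–B3, B1–B4, B2–B5, B2–B6
Each bag holds 4 vertices, so the decomposition has width 3, which upper-bounds the treewidth. For the lower bound, the 4 vertices {0, 1, 4, 5} are pairwise adjacent, and any tree decomposition puts a clique entirely inside one bag — forcing width ≥ 3. Therefore the treewidth is 3.

3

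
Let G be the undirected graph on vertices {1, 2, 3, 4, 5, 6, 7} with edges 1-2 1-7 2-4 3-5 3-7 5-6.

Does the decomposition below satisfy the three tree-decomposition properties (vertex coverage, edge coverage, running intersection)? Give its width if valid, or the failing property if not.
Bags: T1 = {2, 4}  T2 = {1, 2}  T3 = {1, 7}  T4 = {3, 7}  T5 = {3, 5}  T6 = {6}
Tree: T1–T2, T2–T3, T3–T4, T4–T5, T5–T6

A tree decomposition must satisfy three properties: every vertex lies in some bag; for every edge, both endpoints lie together in some bag; and for every vertex, the bags containing it form a connected subtree. Here edge (5,6) lies in no bag, so the decomposition is invalid.

No — edge (5,6) lies in no bag.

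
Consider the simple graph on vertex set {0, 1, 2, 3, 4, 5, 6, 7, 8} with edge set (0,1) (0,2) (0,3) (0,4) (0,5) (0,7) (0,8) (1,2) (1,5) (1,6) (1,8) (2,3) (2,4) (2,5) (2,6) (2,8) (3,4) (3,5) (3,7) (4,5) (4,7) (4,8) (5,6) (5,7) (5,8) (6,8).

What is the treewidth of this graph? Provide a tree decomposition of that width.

Each bag holds 5 vertices, so the decomposition has width 4, which upper-bounds the treewidth. For the lower bound, the 5 vertices {0, 1, 2, 5, 8} are pairwise adjacent, and any tree decomposition puts a clique entirely inside one bag — forcing width ≥ 4. The upper and lower bounds meet at 4, so that is the treewidth.

Treewidth 4.
One optimal decomposition is:
Bags: B1 = {0, 1, 2, 5, 8}  B2 = {0, 2, 4, 5, 8}  B3 = {0, 2, 3, 4, 5}  B4 = {1, 2, 5, 6, 8}  B5 = {0, 3, 4, 5, 7}
Tree: B1–B2, B2–B3, B1–B4, B3–B5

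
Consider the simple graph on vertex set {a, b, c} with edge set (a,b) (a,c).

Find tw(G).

1

A width-1 tree decomposition is:
Bags: B1 = {a, c}  B2 = {a, b}
Tree: B1–B2
Each bag holds 2 vertices, so the decomposition has width 1, which upper-bounds the treewidth. G has an edge, so its treewidth is at least 1. Therefore the treewidth is 1.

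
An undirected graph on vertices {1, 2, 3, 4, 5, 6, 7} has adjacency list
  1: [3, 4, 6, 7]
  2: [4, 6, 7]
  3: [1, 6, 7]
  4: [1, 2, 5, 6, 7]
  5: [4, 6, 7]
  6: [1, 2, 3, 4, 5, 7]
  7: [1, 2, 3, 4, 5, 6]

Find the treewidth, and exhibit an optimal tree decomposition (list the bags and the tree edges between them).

Treewidth 3.
Bags: B1 = {1, 3, 6, 7}  B2 = {1, 4, 6, 7}  B3 = {2, 4, 6, 7}  B4 = {4, 5, 6, 7}
Tree: B1–B2, B2–B3, B3–B4

Each bag holds 4 vertices, so the decomposition has width 3, which upper-bounds the treewidth. For the lower bound, the 4 vertices {1, 3, 6, 7} are pairwise adjacent, and any tree decomposition puts a clique entirely inside one bag — forcing width ≥ 3. Hence tw(G) = 3 exactly.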